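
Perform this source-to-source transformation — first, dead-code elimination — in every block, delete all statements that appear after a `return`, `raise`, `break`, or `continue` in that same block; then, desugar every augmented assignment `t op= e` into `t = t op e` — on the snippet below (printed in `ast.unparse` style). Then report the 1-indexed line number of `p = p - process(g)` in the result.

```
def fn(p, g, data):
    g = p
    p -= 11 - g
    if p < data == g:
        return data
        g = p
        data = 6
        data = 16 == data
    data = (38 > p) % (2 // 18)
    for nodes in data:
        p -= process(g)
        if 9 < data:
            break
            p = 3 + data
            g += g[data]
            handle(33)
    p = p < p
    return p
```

Transformed code:
def fn(p, g, data):
    g = p
    p = p - (11 - g)
    if p < data == g:
        return data
    data = (38 > p) % (2 // 18)
    for nodes in data:
        p = p - process(g)
        if 9 < data:
            break
    p = p < p
    return p

8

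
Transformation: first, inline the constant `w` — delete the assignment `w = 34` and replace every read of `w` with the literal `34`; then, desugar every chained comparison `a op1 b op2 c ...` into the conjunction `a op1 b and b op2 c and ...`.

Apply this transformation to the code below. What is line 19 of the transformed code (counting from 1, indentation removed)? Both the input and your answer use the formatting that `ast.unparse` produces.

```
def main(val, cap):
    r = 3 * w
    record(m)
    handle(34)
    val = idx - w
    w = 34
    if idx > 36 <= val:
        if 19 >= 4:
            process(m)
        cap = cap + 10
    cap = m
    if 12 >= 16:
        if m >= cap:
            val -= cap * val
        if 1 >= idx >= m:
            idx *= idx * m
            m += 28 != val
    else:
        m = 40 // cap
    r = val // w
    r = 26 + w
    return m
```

r = val // 34

Transformed code:
def main(val, cap):
    r = 3 * 34
    record(m)
    handle(34)
    val = idx - 34
    if idx > 36 and 36 <= val:
        if 19 >= 4:
            process(m)
        cap = cap + 10
    cap = m
    if 12 >= 16:
        if m >= cap:
            val -= cap * val
        if 1 >= idx and idx >= m:
            idx *= idx * m
            m += 28 != val
    else:
        m = 40 // cap
    r = val // 34
    r = 26 + 34
    return m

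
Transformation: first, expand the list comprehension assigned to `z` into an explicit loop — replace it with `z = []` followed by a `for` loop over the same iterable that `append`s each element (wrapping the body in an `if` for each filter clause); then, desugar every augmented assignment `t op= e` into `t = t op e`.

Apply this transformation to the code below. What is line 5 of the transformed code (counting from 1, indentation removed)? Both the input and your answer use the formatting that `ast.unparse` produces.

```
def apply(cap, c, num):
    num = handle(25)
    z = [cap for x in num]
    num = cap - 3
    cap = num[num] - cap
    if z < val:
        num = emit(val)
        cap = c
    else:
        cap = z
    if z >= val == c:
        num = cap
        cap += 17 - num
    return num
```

z.append(cap)

Transformed code:
def apply(cap, c, num):
    num = handle(25)
    z = []
    for x in num:
        z.append(cap)
    num = cap - 3
    cap = num[num] - cap
    if z < val:
        num = emit(val)
        cap = c
    else:
        cap = z
    if z >= val == c:
        num = cap
        cap = cap + (17 - num)
    return num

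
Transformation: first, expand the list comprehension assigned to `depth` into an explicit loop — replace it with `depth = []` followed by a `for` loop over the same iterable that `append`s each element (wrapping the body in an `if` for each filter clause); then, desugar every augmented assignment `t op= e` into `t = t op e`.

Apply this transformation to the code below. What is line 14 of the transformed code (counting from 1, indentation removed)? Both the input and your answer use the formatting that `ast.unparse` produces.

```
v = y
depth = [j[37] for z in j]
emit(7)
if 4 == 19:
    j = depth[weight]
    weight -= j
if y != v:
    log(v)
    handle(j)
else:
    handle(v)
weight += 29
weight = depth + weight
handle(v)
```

weight = weight + 29

Transformed code:
v = y
depth = []
for z in j:
    depth.append(j[37])
emit(7)
if 4 == 19:
    j = depth[weight]
    weight = weight - j
if y != v:
    log(v)
    handle(j)
else:
    handle(v)
weight = weight + 29
weight = depth + weight
handle(v)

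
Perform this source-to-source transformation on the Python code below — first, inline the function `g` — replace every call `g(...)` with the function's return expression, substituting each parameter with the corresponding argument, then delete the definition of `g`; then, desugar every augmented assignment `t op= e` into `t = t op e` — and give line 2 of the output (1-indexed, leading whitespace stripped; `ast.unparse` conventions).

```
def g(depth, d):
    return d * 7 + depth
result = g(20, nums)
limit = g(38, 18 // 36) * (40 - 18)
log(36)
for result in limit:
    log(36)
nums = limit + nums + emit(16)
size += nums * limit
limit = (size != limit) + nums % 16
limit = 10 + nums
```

limit = (18 // 36 * 7 + 38) * (40 - 18)

Transformed code:
result = nums * 7 + 20
limit = (18 // 36 * 7 + 38) * (40 - 18)
log(36)
for result in limit:
    log(36)
nums = limit + nums + emit(16)
size = size + nums * limit
limit = (size != limit) + nums % 16
limit = 10 + nums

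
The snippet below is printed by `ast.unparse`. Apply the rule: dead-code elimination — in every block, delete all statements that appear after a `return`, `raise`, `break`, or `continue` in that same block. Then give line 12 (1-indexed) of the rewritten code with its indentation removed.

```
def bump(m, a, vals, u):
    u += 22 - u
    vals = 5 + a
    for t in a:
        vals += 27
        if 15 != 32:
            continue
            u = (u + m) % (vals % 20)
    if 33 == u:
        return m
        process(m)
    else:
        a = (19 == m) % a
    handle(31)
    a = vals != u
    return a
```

handle(31)

Transformed code:
def bump(m, a, vals, u):
    u += 22 - u
    vals = 5 + a
    for t in a:
        vals += 27
        if 15 != 32:
            continue
    if 33 == u:
        return m
    else:
        a = (19 == m) % a
    handle(31)
    a = vals != u
    return a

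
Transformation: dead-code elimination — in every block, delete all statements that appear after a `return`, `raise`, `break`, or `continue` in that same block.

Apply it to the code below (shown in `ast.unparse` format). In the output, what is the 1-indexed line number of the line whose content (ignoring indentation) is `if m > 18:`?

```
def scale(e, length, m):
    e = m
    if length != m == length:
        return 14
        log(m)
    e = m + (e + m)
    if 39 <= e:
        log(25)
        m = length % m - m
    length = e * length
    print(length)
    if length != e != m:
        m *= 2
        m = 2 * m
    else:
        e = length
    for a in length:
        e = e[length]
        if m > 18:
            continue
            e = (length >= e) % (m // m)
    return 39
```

18

Transformed code:
def scale(e, length, m):
    e = m
    if length != m == length:
        return 14
    e = m + (e + m)
    if 39 <= e:
        log(25)
        m = length % m - m
    length = e * length
    print(length)
    if length != e != m:
        m *= 2
        m = 2 * m
    else:
        e = length
    for a in length:
        e = e[length]
        if m > 18:
            continue
    return 39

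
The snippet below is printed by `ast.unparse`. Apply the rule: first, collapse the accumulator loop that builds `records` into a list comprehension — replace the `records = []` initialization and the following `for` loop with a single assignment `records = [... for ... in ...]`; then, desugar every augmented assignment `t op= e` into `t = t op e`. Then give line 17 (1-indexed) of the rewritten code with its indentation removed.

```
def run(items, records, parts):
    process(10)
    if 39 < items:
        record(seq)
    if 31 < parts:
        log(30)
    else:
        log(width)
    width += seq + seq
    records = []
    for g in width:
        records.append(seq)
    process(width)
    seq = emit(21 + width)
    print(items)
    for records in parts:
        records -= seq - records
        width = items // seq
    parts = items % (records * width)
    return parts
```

parts = items % (records * width)

Transformed code:
def run(items, records, parts):
    process(10)
    if 39 < items:
        record(seq)
    if 31 < parts:
        log(30)
    else:
        log(width)
    width = width + (seq + seq)
    records = [seq for g in width]
    process(width)
    seq = emit(21 + width)
    print(items)
    for records in parts:
        records = records - (seq - records)
        width = items // seq
    parts = items % (records * width)
    return parts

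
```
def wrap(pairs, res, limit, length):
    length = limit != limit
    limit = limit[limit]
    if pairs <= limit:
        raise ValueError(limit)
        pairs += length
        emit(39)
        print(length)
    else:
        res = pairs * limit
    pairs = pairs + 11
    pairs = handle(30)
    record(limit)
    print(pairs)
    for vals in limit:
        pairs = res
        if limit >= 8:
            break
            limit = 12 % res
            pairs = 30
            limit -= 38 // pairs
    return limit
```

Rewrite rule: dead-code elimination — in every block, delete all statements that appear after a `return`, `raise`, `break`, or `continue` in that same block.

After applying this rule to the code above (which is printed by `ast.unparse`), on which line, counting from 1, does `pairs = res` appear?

13

Transformed code:
def wrap(pairs, res, limit, length):
    length = limit != limit
    limit = limit[limit]
    if pairs <= limit:
        raise ValueError(limit)
    else:
        res = pairs * limit
    pairs = pairs + 11
    pairs = handle(30)
    record(limit)
    print(pairs)
    for vals in limit:
        pairs = res
        if limit >= 8:
            break
    return limit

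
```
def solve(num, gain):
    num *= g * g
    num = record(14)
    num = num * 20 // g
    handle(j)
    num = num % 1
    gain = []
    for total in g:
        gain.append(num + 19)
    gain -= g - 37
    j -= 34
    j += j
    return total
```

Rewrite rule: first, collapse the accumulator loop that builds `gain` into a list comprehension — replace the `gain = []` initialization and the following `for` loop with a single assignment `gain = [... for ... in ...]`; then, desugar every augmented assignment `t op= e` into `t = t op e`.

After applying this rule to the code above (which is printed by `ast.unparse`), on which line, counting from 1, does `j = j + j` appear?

Transformed code:
def solve(num, gain):
    num = num * (g * g)
    num = record(14)
    num = num * 20 // g
    handle(j)
    num = num % 1
    gain = [num + 19 for total in g]
    gain = gain - (g - 37)
    j = j - 34
    j = j + j
    return total

10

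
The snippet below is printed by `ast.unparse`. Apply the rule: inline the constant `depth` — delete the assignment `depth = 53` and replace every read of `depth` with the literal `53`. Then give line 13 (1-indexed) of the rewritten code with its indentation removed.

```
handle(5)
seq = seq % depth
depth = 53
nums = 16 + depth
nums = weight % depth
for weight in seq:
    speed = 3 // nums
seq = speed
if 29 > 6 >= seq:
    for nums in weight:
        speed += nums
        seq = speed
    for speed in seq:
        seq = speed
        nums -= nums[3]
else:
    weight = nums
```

seq = speed

Transformed code:
handle(5)
seq = seq % 53
nums = 16 + 53
nums = weight % 53
for weight in seq:
    speed = 3 // nums
seq = speed
if 29 > 6 >= seq:
    for nums in weight:
        speed += nums
        seq = speed
    for speed in seq:
        seq = speed
        nums -= nums[3]
else:
    weight = nums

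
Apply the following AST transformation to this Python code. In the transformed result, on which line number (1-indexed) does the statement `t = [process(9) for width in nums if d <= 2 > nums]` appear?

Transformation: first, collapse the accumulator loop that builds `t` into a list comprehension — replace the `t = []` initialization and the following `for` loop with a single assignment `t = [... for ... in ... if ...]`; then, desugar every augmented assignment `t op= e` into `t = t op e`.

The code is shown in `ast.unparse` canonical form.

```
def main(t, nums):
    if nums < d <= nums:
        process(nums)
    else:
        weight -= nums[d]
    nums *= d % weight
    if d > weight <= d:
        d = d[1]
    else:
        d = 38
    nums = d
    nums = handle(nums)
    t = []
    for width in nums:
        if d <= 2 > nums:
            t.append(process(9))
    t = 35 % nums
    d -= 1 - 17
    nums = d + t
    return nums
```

13

Transformed code:
def main(t, nums):
    if nums < d <= nums:
        process(nums)
    else:
        weight = weight - nums[d]
    nums = nums * (d % weight)
    if d > weight <= d:
        d = d[1]
    else:
        d = 38
    nums = d
    nums = handle(nums)
    t = [process(9) for width in nums if d <= 2 > nums]
    t = 35 % nums
    d = d - (1 - 17)
    nums = d + t
    return nums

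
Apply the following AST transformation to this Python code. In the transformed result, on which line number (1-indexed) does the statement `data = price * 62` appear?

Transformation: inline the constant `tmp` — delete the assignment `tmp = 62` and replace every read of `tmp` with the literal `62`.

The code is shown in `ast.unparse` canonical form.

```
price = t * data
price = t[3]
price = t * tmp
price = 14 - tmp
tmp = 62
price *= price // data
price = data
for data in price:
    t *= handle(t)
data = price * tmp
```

Transformed code:
price = t * data
price = t[3]
price = t * 62
price = 14 - 62
price *= price // data
price = data
for data in price:
    t *= handle(t)
data = price * 62

9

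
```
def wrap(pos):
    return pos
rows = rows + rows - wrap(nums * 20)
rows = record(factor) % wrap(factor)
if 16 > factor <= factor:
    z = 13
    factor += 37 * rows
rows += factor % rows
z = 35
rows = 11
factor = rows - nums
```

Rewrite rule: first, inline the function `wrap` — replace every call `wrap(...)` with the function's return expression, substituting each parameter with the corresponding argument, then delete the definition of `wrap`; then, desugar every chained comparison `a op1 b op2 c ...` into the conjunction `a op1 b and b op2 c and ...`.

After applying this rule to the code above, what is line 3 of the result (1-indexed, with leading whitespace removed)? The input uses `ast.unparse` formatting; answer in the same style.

Transformed code:
rows = rows + rows - nums * 20
rows = record(factor) % factor
if 16 > factor and factor <= factor:
    z = 13
    factor += 37 * rows
rows += factor % rows
z = 35
rows = 11
factor = rows - nums

if 16 > factor and factor <= factor:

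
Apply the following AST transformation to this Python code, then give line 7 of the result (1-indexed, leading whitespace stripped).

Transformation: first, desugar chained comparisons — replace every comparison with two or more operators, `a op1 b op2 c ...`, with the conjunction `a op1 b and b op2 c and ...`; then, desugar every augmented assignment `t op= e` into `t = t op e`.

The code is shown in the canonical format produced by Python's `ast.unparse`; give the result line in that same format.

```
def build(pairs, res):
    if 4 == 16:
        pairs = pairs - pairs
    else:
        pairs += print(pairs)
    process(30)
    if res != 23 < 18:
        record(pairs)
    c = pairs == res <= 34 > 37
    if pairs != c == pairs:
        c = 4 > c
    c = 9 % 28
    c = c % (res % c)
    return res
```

Transformed code:
def build(pairs, res):
    if 4 == 16:
        pairs = pairs - pairs
    else:
        pairs = pairs + print(pairs)
    process(30)
    if res != 23 and 23 < 18:
        record(pairs)
    c = pairs == res and res <= 34 and (34 > 37)
    if pairs != c and c == pairs:
        c = 4 > c
    c = 9 % 28
    c = c % (res % c)
    return res

if res != 23 and 23 < 18:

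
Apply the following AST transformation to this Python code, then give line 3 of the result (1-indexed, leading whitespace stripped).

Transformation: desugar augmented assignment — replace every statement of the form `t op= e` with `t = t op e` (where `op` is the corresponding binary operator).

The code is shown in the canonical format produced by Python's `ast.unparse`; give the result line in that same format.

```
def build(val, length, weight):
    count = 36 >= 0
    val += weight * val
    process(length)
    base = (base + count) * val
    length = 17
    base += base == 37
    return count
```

Transformed code:
def build(val, length, weight):
    count = 36 >= 0
    val = val + weight * val
    process(length)
    base = (base + count) * val
    length = 17
    base = base + (base == 37)
    return count

val = val + weight * val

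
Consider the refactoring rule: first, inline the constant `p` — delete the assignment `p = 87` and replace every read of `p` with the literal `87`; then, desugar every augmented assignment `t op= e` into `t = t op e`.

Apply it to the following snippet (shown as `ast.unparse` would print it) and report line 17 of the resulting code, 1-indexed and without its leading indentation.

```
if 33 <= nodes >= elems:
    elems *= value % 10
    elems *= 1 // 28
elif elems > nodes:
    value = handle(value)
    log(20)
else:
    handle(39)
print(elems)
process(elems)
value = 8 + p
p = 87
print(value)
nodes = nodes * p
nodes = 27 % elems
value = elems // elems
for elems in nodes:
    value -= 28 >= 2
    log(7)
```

value = value - (28 >= 2)

Transformed code:
if 33 <= nodes >= elems:
    elems = elems * (value % 10)
    elems = elems * (1 // 28)
elif elems > nodes:
    value = handle(value)
    log(20)
else:
    handle(39)
print(elems)
process(elems)
value = 8 + 87
print(value)
nodes = nodes * 87
nodes = 27 % elems
value = elems // elems
for elems in nodes:
    value = value - (28 >= 2)
    log(7)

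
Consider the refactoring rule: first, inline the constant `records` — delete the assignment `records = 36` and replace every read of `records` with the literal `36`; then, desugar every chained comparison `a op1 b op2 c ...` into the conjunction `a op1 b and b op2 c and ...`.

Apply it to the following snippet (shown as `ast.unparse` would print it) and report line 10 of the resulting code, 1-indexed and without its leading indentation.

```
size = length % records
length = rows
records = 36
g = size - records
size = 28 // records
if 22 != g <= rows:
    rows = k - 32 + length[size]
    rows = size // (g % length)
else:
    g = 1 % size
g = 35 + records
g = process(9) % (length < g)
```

Transformed code:
size = length % 36
length = rows
g = size - 36
size = 28 // 36
if 22 != g and g <= rows:
    rows = k - 32 + length[size]
    rows = size // (g % length)
else:
    g = 1 % size
g = 35 + 36
g = process(9) % (length < g)

g = 35 + 36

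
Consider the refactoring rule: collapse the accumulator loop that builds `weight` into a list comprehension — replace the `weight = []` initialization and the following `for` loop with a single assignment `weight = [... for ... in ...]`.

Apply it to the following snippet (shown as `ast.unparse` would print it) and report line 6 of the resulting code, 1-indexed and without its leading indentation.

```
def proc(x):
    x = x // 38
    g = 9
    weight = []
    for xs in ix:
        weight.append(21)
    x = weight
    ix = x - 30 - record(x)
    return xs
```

ix = x - 30 - record(x)

Transformed code:
def proc(x):
    x = x // 38
    g = 9
    weight = [21 for xs in ix]
    x = weight
    ix = x - 30 - record(x)
    return xs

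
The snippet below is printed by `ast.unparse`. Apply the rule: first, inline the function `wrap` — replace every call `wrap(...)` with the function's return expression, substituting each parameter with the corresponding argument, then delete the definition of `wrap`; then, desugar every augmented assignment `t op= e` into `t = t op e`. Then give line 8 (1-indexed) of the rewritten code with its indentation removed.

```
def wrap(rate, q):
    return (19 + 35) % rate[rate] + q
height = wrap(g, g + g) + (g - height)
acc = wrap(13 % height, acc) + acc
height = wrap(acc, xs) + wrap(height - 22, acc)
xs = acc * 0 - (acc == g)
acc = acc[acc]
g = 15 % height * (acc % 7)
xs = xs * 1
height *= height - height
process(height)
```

height = height * (height - height)

Transformed code:
height = (19 + 35) % g[g] + (g + g) + (g - height)
acc = (19 + 35) % (13 % height)[13 % height] + acc + acc
height = (19 + 35) % acc[acc] + xs + ((19 + 35) % (height - 22)[height - 22] + acc)
xs = acc * 0 - (acc == g)
acc = acc[acc]
g = 15 % height * (acc % 7)
xs = xs * 1
height = height * (height - height)
process(height)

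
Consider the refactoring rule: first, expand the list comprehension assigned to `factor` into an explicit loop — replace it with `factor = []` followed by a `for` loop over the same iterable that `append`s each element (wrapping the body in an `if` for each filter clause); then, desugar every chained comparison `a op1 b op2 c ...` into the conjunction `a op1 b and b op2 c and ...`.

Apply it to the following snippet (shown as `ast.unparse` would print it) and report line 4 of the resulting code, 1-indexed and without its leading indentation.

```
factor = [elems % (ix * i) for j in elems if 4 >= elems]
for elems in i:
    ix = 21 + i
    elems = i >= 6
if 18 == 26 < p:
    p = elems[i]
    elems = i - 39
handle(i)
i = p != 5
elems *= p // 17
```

Transformed code:
factor = []
for j in elems:
    if 4 >= elems:
        factor.append(elems % (ix * i))
for elems in i:
    ix = 21 + i
    elems = i >= 6
if 18 == 26 and 26 < p:
    p = elems[i]
    elems = i - 39
handle(i)
i = p != 5
elems *= p // 17

factor.append(elems % (ix * i))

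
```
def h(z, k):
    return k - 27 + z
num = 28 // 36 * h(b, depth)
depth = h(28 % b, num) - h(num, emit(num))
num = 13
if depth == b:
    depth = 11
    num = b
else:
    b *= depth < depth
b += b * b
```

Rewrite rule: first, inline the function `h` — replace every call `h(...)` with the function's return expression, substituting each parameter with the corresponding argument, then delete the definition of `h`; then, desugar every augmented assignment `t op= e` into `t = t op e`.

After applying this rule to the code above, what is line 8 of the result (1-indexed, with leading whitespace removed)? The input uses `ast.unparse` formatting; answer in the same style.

Transformed code:
num = 28 // 36 * (depth - 27 + b)
depth = num - 27 + 28 % b - (emit(num) - 27 + num)
num = 13
if depth == b:
    depth = 11
    num = b
else:
    b = b * (depth < depth)
b = b + b * b

b = b * (depth < depth)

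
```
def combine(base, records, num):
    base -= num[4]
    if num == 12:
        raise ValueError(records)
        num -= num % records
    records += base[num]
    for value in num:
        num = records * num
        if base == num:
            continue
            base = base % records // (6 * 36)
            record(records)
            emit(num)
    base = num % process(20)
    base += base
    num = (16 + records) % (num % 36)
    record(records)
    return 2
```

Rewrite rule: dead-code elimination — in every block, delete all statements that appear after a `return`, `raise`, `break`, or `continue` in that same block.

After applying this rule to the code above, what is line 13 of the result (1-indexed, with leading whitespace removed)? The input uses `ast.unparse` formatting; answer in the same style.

Transformed code:
def combine(base, records, num):
    base -= num[4]
    if num == 12:
        raise ValueError(records)
    records += base[num]
    for value in num:
        num = records * num
        if base == num:
            continue
    base = num % process(20)
    base += base
    num = (16 + records) % (num % 36)
    record(records)
    return 2

record(records)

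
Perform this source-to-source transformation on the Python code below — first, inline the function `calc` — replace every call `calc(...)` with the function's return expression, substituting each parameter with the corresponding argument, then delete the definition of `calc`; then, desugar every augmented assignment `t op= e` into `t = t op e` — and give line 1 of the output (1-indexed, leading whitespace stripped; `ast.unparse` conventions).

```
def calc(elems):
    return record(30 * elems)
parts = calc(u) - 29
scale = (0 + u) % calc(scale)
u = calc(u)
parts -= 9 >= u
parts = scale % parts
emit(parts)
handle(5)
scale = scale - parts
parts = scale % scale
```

parts = record(30 * u) - 29

Transformed code:
parts = record(30 * u) - 29
scale = (0 + u) % record(30 * scale)
u = record(30 * u)
parts = parts - (9 >= u)
parts = scale % parts
emit(parts)
handle(5)
scale = scale - parts
parts = scale % scale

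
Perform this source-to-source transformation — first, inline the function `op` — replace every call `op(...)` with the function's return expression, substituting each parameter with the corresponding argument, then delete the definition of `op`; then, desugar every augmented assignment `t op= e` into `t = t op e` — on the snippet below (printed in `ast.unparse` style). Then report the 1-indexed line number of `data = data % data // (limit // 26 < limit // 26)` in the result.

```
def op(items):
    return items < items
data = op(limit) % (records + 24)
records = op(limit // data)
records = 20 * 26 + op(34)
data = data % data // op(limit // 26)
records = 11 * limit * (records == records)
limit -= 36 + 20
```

4

Transformed code:
data = (limit < limit) % (records + 24)
records = limit // data < limit // data
records = 20 * 26 + (34 < 34)
data = data % data // (limit // 26 < limit // 26)
records = 11 * limit * (records == records)
limit = limit - (36 + 20)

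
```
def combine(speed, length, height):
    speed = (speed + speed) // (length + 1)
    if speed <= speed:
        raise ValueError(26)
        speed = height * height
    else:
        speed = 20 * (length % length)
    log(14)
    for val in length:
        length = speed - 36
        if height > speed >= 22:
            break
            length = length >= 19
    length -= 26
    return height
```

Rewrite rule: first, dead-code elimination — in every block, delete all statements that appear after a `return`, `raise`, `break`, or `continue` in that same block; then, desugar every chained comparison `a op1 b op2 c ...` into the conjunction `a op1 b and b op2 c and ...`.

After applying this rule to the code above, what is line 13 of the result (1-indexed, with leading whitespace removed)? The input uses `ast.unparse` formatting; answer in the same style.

return height

Transformed code:
def combine(speed, length, height):
    speed = (speed + speed) // (length + 1)
    if speed <= speed:
        raise ValueError(26)
    else:
        speed = 20 * (length % length)
    log(14)
    for val in length:
        length = speed - 36
        if height > speed and speed >= 22:
            break
    length -= 26
    return height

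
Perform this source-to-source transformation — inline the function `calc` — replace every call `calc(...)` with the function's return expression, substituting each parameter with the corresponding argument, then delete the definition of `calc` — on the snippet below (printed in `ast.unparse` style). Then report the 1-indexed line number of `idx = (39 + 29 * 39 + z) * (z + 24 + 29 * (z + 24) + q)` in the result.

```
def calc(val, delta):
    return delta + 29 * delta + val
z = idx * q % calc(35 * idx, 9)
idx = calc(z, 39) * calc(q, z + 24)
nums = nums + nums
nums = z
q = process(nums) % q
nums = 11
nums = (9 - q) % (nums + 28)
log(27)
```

2

Transformed code:
z = idx * q % (9 + 29 * 9 + 35 * idx)
idx = (39 + 29 * 39 + z) * (z + 24 + 29 * (z + 24) + q)
nums = nums + nums
nums = z
q = process(nums) % q
nums = 11
nums = (9 - q) % (nums + 28)
log(27)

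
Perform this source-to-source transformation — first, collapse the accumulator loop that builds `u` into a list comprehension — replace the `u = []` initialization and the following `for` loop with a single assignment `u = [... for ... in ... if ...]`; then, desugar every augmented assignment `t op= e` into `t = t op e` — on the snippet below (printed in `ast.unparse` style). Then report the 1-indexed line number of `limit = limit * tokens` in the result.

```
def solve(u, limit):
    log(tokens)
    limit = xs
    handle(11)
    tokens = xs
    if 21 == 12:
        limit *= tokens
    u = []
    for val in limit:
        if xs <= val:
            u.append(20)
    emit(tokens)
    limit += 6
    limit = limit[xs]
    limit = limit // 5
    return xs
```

Transformed code:
def solve(u, limit):
    log(tokens)
    limit = xs
    handle(11)
    tokens = xs
    if 21 == 12:
        limit = limit * tokens
    u = [20 for val in limit if xs <= val]
    emit(tokens)
    limit = limit + 6
    limit = limit[xs]
    limit = limit // 5
    return xs

7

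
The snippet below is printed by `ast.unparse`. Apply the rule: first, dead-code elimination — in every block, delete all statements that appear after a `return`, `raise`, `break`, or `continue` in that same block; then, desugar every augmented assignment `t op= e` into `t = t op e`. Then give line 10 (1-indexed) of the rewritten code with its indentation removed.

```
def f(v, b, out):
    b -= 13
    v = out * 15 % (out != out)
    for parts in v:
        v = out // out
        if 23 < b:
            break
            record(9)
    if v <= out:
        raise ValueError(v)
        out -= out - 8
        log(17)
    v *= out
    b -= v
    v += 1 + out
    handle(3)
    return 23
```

Transformed code:
def f(v, b, out):
    b = b - 13
    v = out * 15 % (out != out)
    for parts in v:
        v = out // out
        if 23 < b:
            break
    if v <= out:
        raise ValueError(v)
    v = v * out
    b = b - v
    v = v + (1 + out)
    handle(3)
    return 23

v = v * out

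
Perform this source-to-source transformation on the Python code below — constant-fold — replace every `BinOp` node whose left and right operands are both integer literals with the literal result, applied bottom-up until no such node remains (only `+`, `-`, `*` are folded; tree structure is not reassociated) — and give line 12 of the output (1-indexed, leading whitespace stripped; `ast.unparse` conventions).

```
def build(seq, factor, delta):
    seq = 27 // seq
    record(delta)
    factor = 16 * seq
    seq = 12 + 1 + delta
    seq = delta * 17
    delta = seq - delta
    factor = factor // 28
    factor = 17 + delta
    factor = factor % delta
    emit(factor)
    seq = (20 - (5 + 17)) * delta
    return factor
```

seq = -2 * delta

Transformed code:
def build(seq, factor, delta):
    seq = 27 // seq
    record(delta)
    factor = 16 * seq
    seq = 13 + delta
    seq = delta * 17
    delta = seq - delta
    factor = factor // 28
    factor = 17 + delta
    factor = factor % delta
    emit(factor)
    seq = -2 * delta
    return factor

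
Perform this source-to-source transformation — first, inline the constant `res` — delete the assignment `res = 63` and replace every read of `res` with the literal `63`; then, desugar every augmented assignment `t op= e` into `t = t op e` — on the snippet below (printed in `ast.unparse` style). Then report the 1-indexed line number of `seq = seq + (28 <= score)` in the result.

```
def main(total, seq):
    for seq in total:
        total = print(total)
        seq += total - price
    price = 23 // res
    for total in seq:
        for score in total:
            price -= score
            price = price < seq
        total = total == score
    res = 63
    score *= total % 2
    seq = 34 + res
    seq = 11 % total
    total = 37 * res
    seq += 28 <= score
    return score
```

Transformed code:
def main(total, seq):
    for seq in total:
        total = print(total)
        seq = seq + (total - price)
    price = 23 // 63
    for total in seq:
        for score in total:
            price = price - score
            price = price < seq
        total = total == score
    score = score * (total % 2)
    seq = 34 + 63
    seq = 11 % total
    total = 37 * 63
    seq = seq + (28 <= score)
    return score

15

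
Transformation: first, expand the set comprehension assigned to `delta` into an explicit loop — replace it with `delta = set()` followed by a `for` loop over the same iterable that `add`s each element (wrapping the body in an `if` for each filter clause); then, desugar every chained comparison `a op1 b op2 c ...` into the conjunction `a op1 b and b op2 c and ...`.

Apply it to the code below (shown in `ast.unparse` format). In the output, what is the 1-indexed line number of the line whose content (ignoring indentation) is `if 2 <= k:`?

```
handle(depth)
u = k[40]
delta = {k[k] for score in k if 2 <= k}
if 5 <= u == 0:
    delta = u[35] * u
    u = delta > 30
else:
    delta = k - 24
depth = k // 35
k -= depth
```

5

Transformed code:
handle(depth)
u = k[40]
delta = set()
for score in k:
    if 2 <= k:
        delta.add(k[k])
if 5 <= u and u == 0:
    delta = u[35] * u
    u = delta > 30
else:
    delta = k - 24
depth = k // 35
k -= depth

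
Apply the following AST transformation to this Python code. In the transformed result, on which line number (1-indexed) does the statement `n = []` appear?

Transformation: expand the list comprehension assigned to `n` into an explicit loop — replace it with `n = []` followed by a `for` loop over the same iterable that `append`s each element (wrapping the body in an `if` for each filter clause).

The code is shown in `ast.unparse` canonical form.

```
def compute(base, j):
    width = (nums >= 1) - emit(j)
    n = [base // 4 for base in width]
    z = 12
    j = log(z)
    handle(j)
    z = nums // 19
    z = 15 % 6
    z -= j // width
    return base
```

Transformed code:
def compute(base, j):
    width = (nums >= 1) - emit(j)
    n = []
    for base in width:
        n.append(base // 4)
    z = 12
    j = log(z)
    handle(j)
    z = nums // 19
    z = 15 % 6
    z -= j // width
    return base

3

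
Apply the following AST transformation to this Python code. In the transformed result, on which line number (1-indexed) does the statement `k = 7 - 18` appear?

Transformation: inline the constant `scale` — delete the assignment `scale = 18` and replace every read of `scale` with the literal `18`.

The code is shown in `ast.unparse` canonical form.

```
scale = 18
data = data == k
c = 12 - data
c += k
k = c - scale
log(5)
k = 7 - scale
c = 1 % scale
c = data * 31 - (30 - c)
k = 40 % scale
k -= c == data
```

6

Transformed code:
data = data == k
c = 12 - data
c += k
k = c - 18
log(5)
k = 7 - 18
c = 1 % 18
c = data * 31 - (30 - c)
k = 40 % 18
k -= c == data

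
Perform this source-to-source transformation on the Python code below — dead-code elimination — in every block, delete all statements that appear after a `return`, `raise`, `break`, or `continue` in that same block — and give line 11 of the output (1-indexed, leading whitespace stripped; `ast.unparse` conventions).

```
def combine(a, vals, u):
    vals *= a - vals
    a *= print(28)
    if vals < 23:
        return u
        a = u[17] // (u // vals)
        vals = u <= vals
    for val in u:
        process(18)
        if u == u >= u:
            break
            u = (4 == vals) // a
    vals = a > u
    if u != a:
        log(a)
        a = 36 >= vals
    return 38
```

Transformed code:
def combine(a, vals, u):
    vals *= a - vals
    a *= print(28)
    if vals < 23:
        return u
    for val in u:
        process(18)
        if u == u >= u:
            break
    vals = a > u
    if u != a:
        log(a)
        a = 36 >= vals
    return 38

if u != a:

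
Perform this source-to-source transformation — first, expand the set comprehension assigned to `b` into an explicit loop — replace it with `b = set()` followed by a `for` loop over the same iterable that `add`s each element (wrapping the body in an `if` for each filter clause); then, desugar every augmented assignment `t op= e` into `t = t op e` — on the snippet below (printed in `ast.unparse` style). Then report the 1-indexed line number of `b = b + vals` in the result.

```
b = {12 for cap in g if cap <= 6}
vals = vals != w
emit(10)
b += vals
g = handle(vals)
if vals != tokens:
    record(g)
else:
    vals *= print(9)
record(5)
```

Transformed code:
b = set()
for cap in g:
    if cap <= 6:
        b.add(12)
vals = vals != w
emit(10)
b = b + vals
g = handle(vals)
if vals != tokens:
    record(g)
else:
    vals = vals * print(9)
record(5)

7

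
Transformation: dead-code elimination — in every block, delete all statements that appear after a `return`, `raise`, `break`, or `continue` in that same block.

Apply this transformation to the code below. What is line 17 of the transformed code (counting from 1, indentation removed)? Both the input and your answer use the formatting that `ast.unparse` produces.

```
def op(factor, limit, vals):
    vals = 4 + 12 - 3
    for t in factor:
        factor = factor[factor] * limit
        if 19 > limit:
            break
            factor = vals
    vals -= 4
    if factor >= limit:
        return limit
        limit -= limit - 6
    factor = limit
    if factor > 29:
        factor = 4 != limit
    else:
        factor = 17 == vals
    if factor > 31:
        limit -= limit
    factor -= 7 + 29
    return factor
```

factor -= 7 + 29

Transformed code:
def op(factor, limit, vals):
    vals = 4 + 12 - 3
    for t in factor:
        factor = factor[factor] * limit
        if 19 > limit:
            break
    vals -= 4
    if factor >= limit:
        return limit
    factor = limit
    if factor > 29:
        factor = 4 != limit
    else:
        factor = 17 == vals
    if factor > 31:
        limit -= limit
    factor -= 7 + 29
    return factor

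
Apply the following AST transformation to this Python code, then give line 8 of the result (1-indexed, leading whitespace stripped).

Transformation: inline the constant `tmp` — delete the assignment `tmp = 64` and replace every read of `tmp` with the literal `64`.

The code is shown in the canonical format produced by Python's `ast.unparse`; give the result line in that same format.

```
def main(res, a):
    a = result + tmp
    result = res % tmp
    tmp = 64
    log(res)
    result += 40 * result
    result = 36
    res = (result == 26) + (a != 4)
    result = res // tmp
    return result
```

Transformed code:
def main(res, a):
    a = result + 64
    result = res % 64
    log(res)
    result += 40 * result
    result = 36
    res = (result == 26) + (a != 4)
    result = res // 64
    return result

result = res // 64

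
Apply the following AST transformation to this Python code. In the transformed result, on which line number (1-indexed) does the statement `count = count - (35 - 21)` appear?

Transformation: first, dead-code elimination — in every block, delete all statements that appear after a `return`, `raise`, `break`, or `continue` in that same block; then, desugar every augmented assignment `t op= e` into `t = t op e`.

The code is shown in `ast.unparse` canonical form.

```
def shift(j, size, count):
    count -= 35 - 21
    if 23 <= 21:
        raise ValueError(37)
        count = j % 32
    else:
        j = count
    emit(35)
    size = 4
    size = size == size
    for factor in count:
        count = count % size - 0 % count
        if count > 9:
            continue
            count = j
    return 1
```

2

Transformed code:
def shift(j, size, count):
    count = count - (35 - 21)
    if 23 <= 21:
        raise ValueError(37)
    else:
        j = count
    emit(35)
    size = 4
    size = size == size
    for factor in count:
        count = count % size - 0 % count
        if count > 9:
            continue
    return 1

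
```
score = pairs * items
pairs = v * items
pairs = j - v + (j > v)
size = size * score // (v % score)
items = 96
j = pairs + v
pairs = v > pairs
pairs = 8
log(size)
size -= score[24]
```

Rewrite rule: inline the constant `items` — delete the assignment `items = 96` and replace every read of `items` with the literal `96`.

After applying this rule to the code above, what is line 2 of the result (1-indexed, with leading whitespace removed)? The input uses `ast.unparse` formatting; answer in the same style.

Transformed code:
score = pairs * 96
pairs = v * 96
pairs = j - v + (j > v)
size = size * score // (v % score)
j = pairs + v
pairs = v > pairs
pairs = 8
log(size)
size -= score[24]

pairs = v * 96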